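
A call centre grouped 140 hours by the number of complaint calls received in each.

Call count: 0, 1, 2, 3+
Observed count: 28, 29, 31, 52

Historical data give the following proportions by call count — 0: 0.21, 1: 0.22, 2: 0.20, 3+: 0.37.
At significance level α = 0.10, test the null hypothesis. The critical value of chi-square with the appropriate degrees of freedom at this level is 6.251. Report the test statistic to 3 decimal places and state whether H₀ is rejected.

Expected counts E_i = n·p_i: 140×0.21 = 29.4, 140×0.22 = 30.8, 140×0.20 = 28, 140×0.37 = 51.8.
0: (28 − 29.4)²/29.4 = 1.96/29.4 = 0.0667
1: (29 − 30.8)²/30.8 = 3.24/30.8 = 0.1052
2: (31 − 28)²/28 = 9/28 = 0.3214
3+: (52 − 51.8)²/51.8 = 0.04/51.8 = 0.0008
Sum = 0.494
df = 3. Since 0.494 < 6.251, we do not reject H₀.

0.494; do not reject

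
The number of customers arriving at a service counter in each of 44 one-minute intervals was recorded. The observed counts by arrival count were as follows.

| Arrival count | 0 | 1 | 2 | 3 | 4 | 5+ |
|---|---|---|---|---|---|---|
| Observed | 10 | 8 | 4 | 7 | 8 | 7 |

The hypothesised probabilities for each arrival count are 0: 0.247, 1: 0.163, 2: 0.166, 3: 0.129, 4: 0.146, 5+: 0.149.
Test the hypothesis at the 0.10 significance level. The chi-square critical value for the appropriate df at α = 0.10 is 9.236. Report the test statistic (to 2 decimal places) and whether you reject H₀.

2.39; do not reject

Expected counts E_i = n·p_i: 44×0.247 = 10.868, 44×0.163 = 7.172, 44×0.166 = 7.304, 44×0.129 = 5.676, 44×0.146 = 6.424, 44×0.149 = 6.556.
0: (10 − 10.868)²/10.868 = 0.753424/10.868 = 0.069
1: (8 − 7.172)²/7.172 = 0.685584/7.172 = 0.096
2: (4 − 7.304)²/7.304 = 10.916416/7.304 = 1.495
3: (7 − 5.676)²/5.676 = 1.752976/5.676 = 0.309
4: (8 − 6.424)²/6.424 = 2.483776/6.424 = 0.387
5+: (7 − 6.556)²/6.556 = 0.197136/6.556 = 0.030
Sum = 2.39
df = 5. Since 2.39 < 9.236, we do not reject H₀.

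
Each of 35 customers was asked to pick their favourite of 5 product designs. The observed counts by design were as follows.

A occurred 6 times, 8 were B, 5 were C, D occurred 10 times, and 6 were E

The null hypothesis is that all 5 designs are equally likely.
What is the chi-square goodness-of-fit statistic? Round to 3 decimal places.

Expected count for each of the 5 categories: 35/5 = 7.
cat         O        E   (O−E)²/E
A           6        7     0.1429
B           8        7     0.1429
C           5        7     0.5714
D          10        7     1.2857
E           6        7     0.1429
Sum = 2.286

2.286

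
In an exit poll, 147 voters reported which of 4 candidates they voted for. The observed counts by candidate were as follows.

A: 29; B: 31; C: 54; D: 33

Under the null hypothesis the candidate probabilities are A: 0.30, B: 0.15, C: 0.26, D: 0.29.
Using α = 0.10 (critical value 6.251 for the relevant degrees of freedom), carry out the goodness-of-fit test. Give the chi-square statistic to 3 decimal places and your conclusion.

17.494; reject

Expected counts E_i = n·p_i: 147×0.30 = 44.1, 147×0.15 = 22.05, 147×0.26 = 38.22, 147×0.29 = 42.63.
A: (29 − 44.1)²/44.1 = 228.01/44.1 = 5.1703
B: (31 − 22.05)²/22.05 = 80.1025/22.05 = 3.6328
C: (54 − 38.22)²/38.22 = 249.0084/38.22 = 6.5151
D: (33 − 42.63)²/42.63 = 92.7369/42.63 = 2.1754
Sum = 17.494
df = 3. Since 17.494 > 6.251, we reject H₀.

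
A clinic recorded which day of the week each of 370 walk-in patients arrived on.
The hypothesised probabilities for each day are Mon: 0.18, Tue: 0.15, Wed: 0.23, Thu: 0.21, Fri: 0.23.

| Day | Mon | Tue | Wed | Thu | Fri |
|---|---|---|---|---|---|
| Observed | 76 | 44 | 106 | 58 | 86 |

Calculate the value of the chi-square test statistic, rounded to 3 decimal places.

Expected counts E_i = n·p_i: 370×0.18 = 66.6, 370×0.15 = 55.5, 370×0.23 = 85.1, 370×0.21 = 77.7, 370×0.23 = 85.1.
χ² = (76−66.6)²/66.6 + (44−55.5)²/55.5 + (106−85.1)²/85.1 + (58−77.7)²/77.7 + (86−85.1)²/85.1
   = 1.3267 + 2.3829 + 5.1329 + 4.9947 + 0.0095
Sum = 13.847

13.847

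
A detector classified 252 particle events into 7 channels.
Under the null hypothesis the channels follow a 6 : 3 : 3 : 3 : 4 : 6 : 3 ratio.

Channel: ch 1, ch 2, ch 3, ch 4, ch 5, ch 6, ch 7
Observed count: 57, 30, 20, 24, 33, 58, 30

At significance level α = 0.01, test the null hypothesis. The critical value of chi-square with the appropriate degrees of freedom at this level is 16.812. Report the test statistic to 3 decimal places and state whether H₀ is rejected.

3.528; do not reject

Ratio total = 28. Expected counts: 252×6/28 = 54, 252×3/28 = 27, 252×3/28 = 27, 252×3/28 = 27, 252×4/28 = 36, 252×6/28 = 54, 252×3/28 = 27.
ch 1: (57 − 54)²/54 = 9/54 = 0.1667
ch 2: (30 − 27)²/27 = 9/27 = 0.3333
ch 3: (20 − 27)²/27 = 49/27 = 1.8148
ch 4: (24 − 27)²/27 = 9/27 = 0.3333
ch 5: (33 − 36)²/36 = 9/36 = 0.2500
ch 6: (58 − 54)²/54 = 16/54 = 0.2963
ch 7: (30 − 27)²/27 = 9/27 = 0.3333
Sum = 3.528
df = 6. Since 3.528 < 16.812, we do not reject H₀.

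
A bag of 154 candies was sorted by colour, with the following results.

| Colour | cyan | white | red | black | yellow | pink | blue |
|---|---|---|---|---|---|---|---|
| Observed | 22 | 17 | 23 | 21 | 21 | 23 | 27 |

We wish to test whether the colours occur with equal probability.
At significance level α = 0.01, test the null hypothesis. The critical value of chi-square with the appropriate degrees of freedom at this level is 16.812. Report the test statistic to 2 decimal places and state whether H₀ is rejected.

Expected count for each of the 7 categories: 154/7 = 22.
cyan: (22 − 22)²/22 = 0/22 = 0.000
white: (17 − 22)²/22 = 25/22 = 1.136
red: (23 − 22)²/22 = 1/22 = 0.045
black: (21 − 22)²/22 = 1/22 = 0.045
yellow: (21 − 22)²/22 = 1/22 = 0.045
pink: (23 − 22)²/22 = 1/22 = 0.045
blue: (27 − 22)²/22 = 25/22 = 1.136
Sum = 2.45
df = 6. Since 2.45 < 16.812, we do not reject H₀.

2.45; do not reject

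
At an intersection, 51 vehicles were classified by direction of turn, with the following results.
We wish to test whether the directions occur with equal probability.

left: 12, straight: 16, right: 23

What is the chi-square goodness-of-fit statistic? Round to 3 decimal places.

3.647

Expected count for each of the 3 categories: 51/3 = 17.
cat           O        E   (O−E)²/E
left         12       17     1.4706
straight     16       17     0.0588
right        23       17     2.1176
Sum = 3.647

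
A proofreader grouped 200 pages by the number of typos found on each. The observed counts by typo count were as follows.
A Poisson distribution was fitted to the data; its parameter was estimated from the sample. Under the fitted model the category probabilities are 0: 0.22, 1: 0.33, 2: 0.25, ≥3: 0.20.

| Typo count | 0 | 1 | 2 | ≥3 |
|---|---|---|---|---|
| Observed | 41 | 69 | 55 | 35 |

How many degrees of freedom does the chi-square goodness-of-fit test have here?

There are k = 4 categories and 1 parameter estimated from the data, so df = 4 − 1 − 1 = 2.

2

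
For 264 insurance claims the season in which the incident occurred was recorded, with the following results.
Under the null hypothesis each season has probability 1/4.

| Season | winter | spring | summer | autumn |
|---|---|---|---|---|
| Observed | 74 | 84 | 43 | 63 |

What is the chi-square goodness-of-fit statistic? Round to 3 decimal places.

14.030

Expected count for each of the 4 categories: 264/4 = 66.
winter: (74 − 66)²/66 = 64/66 = 0.9697
spring: (84 − 66)²/66 = 324/66 = 4.9091
summer: (43 − 66)²/66 = 529/66 = 8.0152
autumn: (63 − 66)²/66 = 9/66 = 0.1364
Sum = 14.030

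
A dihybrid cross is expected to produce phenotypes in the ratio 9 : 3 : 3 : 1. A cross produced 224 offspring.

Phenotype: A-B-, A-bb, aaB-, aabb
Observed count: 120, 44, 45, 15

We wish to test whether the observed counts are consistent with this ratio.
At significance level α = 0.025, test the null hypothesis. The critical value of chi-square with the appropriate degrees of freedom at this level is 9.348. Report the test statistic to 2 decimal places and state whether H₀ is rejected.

0.67; do not reject

Ratio total = 16. Expected counts: 224×9/16 = 126, 224×3/16 = 42, 224×3/16 = 42, 224×1/16 = 14.
A-B-: (120 − 126)²/126 = 36/126 = 0.286
A-bb: (44 − 42)²/42 = 4/42 = 0.095
aaB-: (45 − 42)²/42 = 9/42 = 0.214
aabb: (15 − 14)²/14 = 1/14 = 0.071
Sum = 0.67
df = 3. Since 0.67 < 9.348, we do not reject H₀.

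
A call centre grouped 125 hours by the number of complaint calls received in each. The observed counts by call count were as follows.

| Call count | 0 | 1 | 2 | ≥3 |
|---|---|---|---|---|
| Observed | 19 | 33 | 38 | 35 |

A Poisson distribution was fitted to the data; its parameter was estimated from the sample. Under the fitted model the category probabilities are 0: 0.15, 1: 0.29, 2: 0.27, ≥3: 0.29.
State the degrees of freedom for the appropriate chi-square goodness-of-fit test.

There are k = 4 categories and 1 parameter estimated from the data, so df = 4 − 1 − 1 = 2.

2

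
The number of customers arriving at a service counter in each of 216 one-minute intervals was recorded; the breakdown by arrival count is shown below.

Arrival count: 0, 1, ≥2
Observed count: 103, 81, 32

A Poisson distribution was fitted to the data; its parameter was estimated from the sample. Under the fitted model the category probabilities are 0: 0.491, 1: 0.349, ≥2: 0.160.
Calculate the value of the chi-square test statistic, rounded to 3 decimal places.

0.696

Expected counts E_i = n·p_i: 216×0.491 = 106.056, 216×0.349 = 75.384, 216×0.160 = 34.56.
cat         O        E   (O−E)²/E
0         103  106.056     0.0881
1          81   75.384     0.4184
≥2         32    34.56     0.1896
Sum = 0.696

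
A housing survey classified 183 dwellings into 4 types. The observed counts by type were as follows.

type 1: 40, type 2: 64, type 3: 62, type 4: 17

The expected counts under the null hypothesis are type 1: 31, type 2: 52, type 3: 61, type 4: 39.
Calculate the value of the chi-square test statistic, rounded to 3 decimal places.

17.809

cat         O        E   (O−E)²/E
type 1     40       31     2.6129
type 2     64       52     2.7692
type 3     62       61     0.0164
type 4     17       39    12.4103
Sum = 17.809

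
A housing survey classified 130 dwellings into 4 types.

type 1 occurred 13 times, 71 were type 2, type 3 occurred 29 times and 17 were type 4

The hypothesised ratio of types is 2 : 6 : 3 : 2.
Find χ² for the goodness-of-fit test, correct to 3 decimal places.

4.950

Ratio total = 13. Expected counts: 130×2/13 = 20, 130×6/13 = 60, 130×3/13 = 30, 130×2/13 = 20.
χ² = (13−20)²/20 + (71−60)²/60 + (29−30)²/30 + (17−20)²/20
   = 2.4500 + 2.0167 + 0.0333 + 0.4500
Sum = 4.950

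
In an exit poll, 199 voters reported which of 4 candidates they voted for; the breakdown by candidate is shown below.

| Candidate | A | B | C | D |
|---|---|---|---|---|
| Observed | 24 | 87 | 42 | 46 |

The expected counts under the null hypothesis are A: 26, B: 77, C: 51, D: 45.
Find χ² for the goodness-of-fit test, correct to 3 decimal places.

A: (24 − 26)²/26 = 4/26 = 0.1538
B: (87 − 77)²/77 = 100/77 = 1.2987
C: (42 − 51)²/51 = 81/51 = 1.5882
D: (46 − 45)²/45 = 1/45 = 0.0222
Sum = 3.063

3.063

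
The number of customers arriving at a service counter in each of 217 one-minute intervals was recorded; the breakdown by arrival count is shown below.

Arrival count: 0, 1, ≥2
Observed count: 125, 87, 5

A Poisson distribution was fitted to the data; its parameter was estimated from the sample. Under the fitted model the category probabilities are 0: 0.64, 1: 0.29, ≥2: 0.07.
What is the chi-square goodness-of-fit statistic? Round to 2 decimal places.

Expected counts E_i = n·p_i: 217×0.64 = 138.88, 217×0.29 = 62.93, 217×0.07 = 15.19.
cat         O        E   (O−E)²/E
0         125   138.88      1.387
1          87    62.93      9.206
≥2          5    15.19      6.836
Sum = 17.43

17.43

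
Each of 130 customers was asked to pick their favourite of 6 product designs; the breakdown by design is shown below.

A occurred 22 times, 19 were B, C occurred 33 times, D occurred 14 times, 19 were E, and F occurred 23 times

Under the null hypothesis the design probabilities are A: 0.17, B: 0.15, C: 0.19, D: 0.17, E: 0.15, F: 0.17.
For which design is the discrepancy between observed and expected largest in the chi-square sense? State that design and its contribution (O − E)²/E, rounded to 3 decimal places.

Expected counts E_i = n·p_i: 130×0.17 = 22.1, 130×0.15 = 19.5, 130×0.19 = 24.7, 130×0.17 = 22.1, 130×0.15 = 19.5, 130×0.17 = 22.1.
cat         O        E   (O−E)²/E
A          22     22.1     0.0005
B          19     19.5     0.0128
C          33     24.7     2.7891
D          14     22.1     2.9688
E          19     19.5     0.0128
F          23     22.1     0.0367
The largest term is for D: 2.969.

D, 2.969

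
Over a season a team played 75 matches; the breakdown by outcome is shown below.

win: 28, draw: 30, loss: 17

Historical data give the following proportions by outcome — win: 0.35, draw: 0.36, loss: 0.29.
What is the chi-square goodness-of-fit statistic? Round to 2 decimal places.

Expected counts E_i = n·p_i: 75×0.35 = 26.25, 75×0.36 = 27, 75×0.29 = 21.75.
cat         O        E   (O−E)²/E
win        28    26.25      0.117
draw       30       27      0.333
loss       17    21.75      1.037
Sum = 1.49

1.49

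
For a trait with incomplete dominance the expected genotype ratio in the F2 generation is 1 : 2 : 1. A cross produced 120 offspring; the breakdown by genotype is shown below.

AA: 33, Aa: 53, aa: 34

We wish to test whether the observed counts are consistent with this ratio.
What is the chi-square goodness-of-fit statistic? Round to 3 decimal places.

1.650

Ratio total = 4. Expected counts: 120×1/4 = 30, 120×2/4 = 60, 120×1/4 = 30.
χ² = (33−30)²/30 + (53−60)²/60 + (34−30)²/30
   = 0.3000 + 0.8167 + 0.5333
Sum = 1.650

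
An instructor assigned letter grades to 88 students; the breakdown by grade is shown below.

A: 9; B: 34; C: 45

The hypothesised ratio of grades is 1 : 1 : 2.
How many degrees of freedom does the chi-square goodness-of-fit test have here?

2

There are k = 3 categories and no parameters were estimated from the data, so df = 3 − 1 = 2.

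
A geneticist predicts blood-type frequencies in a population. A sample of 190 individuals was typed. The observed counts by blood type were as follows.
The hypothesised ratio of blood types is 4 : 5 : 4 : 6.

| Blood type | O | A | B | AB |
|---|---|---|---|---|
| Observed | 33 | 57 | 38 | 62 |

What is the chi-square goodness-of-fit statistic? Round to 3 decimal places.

2.372

Ratio total = 19. Expected counts: 190×4/19 = 40, 190×5/19 = 50, 190×4/19 = 40, 190×6/19 = 60.
cat         O        E   (O−E)²/E
O          33       40     1.2250
A          57       50     0.9800
B          38       40     0.1000
AB         62       60     0.0667
Sum = 2.372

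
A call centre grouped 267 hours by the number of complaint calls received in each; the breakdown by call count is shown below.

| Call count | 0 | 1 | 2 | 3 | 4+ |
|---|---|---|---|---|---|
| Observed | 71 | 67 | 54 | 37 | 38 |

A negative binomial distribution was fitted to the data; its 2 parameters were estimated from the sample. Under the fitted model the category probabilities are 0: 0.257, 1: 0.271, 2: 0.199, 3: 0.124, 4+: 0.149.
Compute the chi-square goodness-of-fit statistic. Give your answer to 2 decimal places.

Expected counts E_i = n·p_i: 267×0.257 = 68.619, 267×0.271 = 72.357, 267×0.199 = 53.133, 267×0.124 = 33.108, 267×0.149 = 39.783.
χ² = (71−68.619)²/68.619 + (67−72.357)²/72.357 + (54−53.133)²/53.133 + (37−33.108)²/33.108 + (38−39.783)²/39.783
   = 0.083 + 0.397 + 0.014 + 0.458 + 0.080
Sum = 1.03

1.03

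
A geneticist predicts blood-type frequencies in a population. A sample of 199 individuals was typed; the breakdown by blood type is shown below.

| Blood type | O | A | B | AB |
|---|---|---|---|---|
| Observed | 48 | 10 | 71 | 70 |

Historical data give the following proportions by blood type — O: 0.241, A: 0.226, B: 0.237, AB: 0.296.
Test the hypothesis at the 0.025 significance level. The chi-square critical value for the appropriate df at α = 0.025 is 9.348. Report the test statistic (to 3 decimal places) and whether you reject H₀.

Expected counts E_i = n·p_i: 199×0.241 = 47.959, 199×0.226 = 44.974, 199×0.237 = 47.163, 199×0.296 = 58.904.
cat         O        E   (O−E)²/E
O          48   47.959     0.0000
A          10   44.974    27.1975
B          71   47.163    12.0476
AB         70   58.904     2.0902
Sum = 41.335
df = 3. Since 41.335 > 9.348, we reject H₀.

41.335; reject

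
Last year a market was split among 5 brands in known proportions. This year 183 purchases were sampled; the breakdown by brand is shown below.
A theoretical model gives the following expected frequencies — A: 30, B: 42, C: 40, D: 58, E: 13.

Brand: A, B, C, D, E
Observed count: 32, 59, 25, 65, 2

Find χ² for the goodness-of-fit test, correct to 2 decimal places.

χ² = (32−30)²/30 + (59−42)²/42 + (25−40)²/40 + (65−58)²/58 + (2−13)²/13
   = 0.133 + 6.881 + 5.625 + 0.845 + 9.308
Sum = 22.79

22.79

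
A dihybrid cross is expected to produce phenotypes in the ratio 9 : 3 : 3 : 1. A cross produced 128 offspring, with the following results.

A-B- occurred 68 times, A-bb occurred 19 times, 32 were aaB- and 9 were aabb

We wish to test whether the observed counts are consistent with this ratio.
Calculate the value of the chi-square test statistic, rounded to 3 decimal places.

4.056

Ratio total = 16. Expected counts: 128×9/16 = 72, 128×3/16 = 24, 128×3/16 = 24, 128×1/16 = 8.
χ² = (68−72)²/72 + (19−24)²/24 + (32−24)²/24 + (9−8)²/8
   = 0.2222 + 1.0417 + 2.6667 + 0.1250
Sum = 4.056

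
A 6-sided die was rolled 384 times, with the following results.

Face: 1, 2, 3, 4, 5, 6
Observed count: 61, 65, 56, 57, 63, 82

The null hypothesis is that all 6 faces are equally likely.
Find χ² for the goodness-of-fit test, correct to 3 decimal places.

Expected count for each of the 6 categories: 384/6 = 64.
cat         O        E   (O−E)²/E
1          61       64     0.1406
2          65       64     0.0156
3          56       64     1.0000
4          57       64     0.7656
5          63       64     0.0156
6          82       64     5.0625
Sum = 7.000

7.000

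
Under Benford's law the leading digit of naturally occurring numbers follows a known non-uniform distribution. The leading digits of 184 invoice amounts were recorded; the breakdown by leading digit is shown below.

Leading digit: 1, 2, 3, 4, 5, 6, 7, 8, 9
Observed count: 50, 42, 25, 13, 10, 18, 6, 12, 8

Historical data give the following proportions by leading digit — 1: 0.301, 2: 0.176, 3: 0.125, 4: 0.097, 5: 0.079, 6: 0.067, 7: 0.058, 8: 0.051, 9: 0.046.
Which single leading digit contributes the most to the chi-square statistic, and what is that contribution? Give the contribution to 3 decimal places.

Expected counts E_i = n·p_i: 184×0.301 = 55.384, 184×0.176 = 32.384, 184×0.125 = 23, 184×0.097 = 17.848, 184×0.079 = 14.536, 184×0.067 = 12.328, 184×0.058 = 10.672, 184×0.051 = 9.384, 184×0.046 = 8.464.
cat         O        E   (O−E)²/E
1          50   55.384     0.5234
2          42   32.384     2.8553
3          25       23     0.1739
4          13   17.848     1.3168
5          10   14.536     1.4155
6          18   12.328     2.6096
7           6   10.672     2.0453
8          12    9.384     0.7293
9           8    8.464     0.0254
The largest term is for 2: 2.855.

2, 2.855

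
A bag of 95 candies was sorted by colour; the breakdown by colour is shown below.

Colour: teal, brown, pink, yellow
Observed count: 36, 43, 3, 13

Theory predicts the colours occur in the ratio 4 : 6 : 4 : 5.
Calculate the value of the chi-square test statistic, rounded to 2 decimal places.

38.64

Ratio total = 19. Expected counts: 95×4/19 = 20, 95×6/19 = 30, 95×4/19 = 20, 95×5/19 = 25.
cat         O        E   (O−E)²/E
teal       36       20     12.800
brown      43       30      5.633
pink        3       20     14.450
yellow     13       25      5.760
Sum = 38.64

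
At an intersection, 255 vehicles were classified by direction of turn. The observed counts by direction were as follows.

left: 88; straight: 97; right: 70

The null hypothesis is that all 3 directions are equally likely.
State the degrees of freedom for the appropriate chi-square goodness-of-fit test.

There are k = 3 categories and no parameters were estimated from the data, so df = 3 − 1 = 2.

2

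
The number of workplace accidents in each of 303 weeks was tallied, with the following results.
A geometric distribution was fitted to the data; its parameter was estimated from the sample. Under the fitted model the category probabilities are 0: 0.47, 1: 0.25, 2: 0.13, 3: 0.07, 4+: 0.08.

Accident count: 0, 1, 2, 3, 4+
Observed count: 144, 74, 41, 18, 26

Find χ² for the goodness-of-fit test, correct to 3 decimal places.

Expected counts E_i = n·p_i: 303×0.47 = 142.41, 303×0.25 = 75.75, 303×0.13 = 39.39, 303×0.07 = 21.21, 303×0.08 = 24.24.
0: (144 − 142.41)²/142.41 = 2.5281/142.41 = 0.0178
1: (74 − 75.75)²/75.75 = 3.0625/75.75 = 0.0404
2: (41 − 39.39)²/39.39 = 2.5921/39.39 = 0.0658
3: (18 − 21.21)²/21.21 = 10.3041/21.21 = 0.4858
4+: (26 − 24.24)²/24.24 = 3.0976/24.24 = 0.1278
Sum = 0.738

0.738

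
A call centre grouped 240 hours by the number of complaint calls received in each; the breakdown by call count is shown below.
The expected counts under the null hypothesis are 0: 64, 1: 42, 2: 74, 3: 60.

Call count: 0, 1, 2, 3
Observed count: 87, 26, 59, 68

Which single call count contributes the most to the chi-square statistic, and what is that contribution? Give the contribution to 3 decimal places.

0, 8.266

cat         O        E   (O−E)²/E
0          87       64     8.2656
1          26       42     6.0952
2          59       74     3.0405
3          68       60     1.0667
The largest term is for 0: 8.266.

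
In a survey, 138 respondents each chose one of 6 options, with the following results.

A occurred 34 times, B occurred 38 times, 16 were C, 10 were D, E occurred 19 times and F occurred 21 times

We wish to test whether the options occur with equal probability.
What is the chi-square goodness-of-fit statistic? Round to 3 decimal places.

25.391

Expected count for each of the 6 categories: 138/6 = 23.
cat         O        E   (O−E)²/E
A          34       23     5.2609
B          38       23     9.7826
C          16       23     2.1304
D          10       23     7.3478
E          19       23     0.6957
F          21       23     0.1739
Sum = 25.391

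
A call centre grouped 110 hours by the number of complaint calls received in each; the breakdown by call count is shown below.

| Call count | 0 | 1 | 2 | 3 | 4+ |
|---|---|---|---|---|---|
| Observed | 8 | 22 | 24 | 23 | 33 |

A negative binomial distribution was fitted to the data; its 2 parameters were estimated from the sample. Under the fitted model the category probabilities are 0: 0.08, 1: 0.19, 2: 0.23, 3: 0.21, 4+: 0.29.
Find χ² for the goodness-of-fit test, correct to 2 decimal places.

0.24

Expected counts E_i = n·p_i: 110×0.08 = 8.8, 110×0.19 = 20.9, 110×0.23 = 25.3, 110×0.21 = 23.1, 110×0.29 = 31.9.
0: (8 − 8.8)²/8.8 = 0.64/8.8 = 0.073
1: (22 − 20.9)²/20.9 = 1.21/20.9 = 0.058
2: (24 − 25.3)²/25.3 = 1.69/25.3 = 0.067
3: (23 − 23.1)²/23.1 = 0.01/23.1 = 0.000
4+: (33 − 31.9)²/31.9 = 1.21/31.9 = 0.038
Sum = 0.24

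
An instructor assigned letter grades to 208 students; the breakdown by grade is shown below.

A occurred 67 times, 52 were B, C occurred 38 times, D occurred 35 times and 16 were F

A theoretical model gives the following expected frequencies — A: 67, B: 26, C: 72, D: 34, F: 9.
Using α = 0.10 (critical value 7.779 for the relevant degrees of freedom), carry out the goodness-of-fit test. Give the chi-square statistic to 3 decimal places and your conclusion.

A: (67 − 67)²/67 = 0/67 = 0.0000
B: (52 − 26)²/26 = 676/26 = 26.0000
C: (38 − 72)²/72 = 1156/72 = 16.0556
D: (35 − 34)²/34 = 1/34 = 0.0294
F: (16 − 9)²/9 = 49/9 = 5.4444
Sum = 47.529
df = 4. Since 47.529 > 7.779, we reject H₀.

47.529; reject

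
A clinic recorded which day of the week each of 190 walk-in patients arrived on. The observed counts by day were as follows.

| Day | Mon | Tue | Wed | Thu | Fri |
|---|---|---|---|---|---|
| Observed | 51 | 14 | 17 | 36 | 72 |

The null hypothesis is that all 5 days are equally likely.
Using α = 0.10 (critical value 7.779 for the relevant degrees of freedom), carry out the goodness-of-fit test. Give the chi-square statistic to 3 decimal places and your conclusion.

61.737; reject

Expected count for each of the 5 categories: 190/5 = 38.
Mon: (51 − 38)²/38 = 169/38 = 4.4474
Tue: (14 − 38)²/38 = 576/38 = 15.1579
Wed: (17 − 38)²/38 = 441/38 = 11.6053
Thu: (36 − 38)²/38 = 4/38 = 0.1053
Fri: (72 − 38)²/38 = 1156/38 = 30.4211
Sum = 61.737
df = 4. Since 61.737 > 7.779, we reject H₀.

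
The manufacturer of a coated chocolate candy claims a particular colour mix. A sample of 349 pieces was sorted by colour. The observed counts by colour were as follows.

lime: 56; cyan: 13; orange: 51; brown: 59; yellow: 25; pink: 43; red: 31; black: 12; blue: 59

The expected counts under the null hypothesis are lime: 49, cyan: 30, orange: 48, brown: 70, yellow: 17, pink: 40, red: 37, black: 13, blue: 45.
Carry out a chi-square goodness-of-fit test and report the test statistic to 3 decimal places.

χ² = (56−49)²/49 + (13−30)²/30 + (51−48)²/48 + (59−70)²/70 + (25−17)²/17 + (43−40)²/40 + (31−37)²/37 + (12−13)²/13 + (59−45)²/45
   = 1.0000 + 9.6333 + 0.1875 + 1.7286 + 3.7647 + 0.2250 + 0.9730 + 0.0769 + 4.3556
Sum = 21.945

21.945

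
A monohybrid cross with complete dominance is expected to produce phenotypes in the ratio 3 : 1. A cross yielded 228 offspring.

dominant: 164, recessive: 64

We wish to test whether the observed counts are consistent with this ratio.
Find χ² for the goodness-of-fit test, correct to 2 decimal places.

1.15

Ratio total = 4. Expected counts: 228×3/4 = 171, 228×1/4 = 57.
χ² = (164−171)²/171 + (64−57)²/57
   = 0.287 + 0.860
Sum = 1.15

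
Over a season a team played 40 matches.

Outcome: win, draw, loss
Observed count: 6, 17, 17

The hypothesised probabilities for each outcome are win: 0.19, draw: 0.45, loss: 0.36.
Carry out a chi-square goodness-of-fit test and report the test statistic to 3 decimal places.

0.862

Expected counts E_i = n·p_i: 40×0.19 = 7.6, 40×0.45 = 18, 40×0.36 = 14.4.
χ² = (6−7.6)²/7.6 + (17−18)²/18 + (17−14.4)²/14.4
   = 0.3368 + 0.0556 + 0.4694
Sum = 0.862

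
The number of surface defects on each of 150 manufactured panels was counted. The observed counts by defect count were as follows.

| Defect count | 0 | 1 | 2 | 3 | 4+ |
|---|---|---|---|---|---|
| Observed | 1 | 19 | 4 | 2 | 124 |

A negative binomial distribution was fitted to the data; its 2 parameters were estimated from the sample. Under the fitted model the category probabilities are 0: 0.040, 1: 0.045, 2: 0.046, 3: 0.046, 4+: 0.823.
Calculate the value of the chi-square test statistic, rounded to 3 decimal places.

31.099

Expected counts E_i = n·p_i: 150×0.040 = 6, 150×0.045 = 6.75, 150×0.046 = 6.9, 150×0.046 = 6.9, 150×0.823 = 123.45.
0: (1 − 6)²/6 = 25/6 = 4.1667
1: (19 − 6.75)²/6.75 = 150.0625/6.75 = 22.2315
2: (4 − 6.9)²/6.9 = 8.41/6.9 = 1.2188
3: (2 − 6.9)²/6.9 = 24.01/6.9 = 3.4797
4+: (124 − 123.45)²/123.45 = 0.3025/123.45 = 0.0025
Sum = 31.099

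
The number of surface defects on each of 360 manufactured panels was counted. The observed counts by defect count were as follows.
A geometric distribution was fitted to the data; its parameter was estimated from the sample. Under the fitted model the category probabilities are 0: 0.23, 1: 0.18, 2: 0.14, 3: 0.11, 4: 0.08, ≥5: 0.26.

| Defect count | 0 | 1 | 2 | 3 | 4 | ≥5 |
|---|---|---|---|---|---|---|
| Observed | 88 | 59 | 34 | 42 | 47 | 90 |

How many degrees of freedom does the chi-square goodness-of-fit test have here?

There are k = 6 categories and 1 parameter estimated from the data, so df = 6 − 1 − 1 = 4.

4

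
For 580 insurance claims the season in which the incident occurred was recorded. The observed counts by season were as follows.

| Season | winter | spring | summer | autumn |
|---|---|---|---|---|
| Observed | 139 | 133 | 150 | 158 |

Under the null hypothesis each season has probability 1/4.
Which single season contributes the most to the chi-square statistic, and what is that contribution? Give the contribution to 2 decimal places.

autumn, 1.17

Under H₀ each category has probability 1/4, so each expected count is 580/4 = 145.
χ² = (139−145)²/145 + (133−145)²/145 + (150−145)²/145 + (158−145)²/145
   = 0.248 + 0.993 + 0.172 + 1.166
The largest term is for autumn: 1.17.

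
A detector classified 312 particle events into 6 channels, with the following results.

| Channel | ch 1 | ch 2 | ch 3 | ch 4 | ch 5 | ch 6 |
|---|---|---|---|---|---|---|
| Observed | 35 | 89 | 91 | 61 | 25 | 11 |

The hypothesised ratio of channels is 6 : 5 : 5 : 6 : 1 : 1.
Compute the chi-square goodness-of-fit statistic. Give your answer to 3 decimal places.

Ratio total = 24. Expected counts: 312×6/24 = 78, 312×5/24 = 65, 312×5/24 = 65, 312×6/24 = 78, 312×1/24 = 13, 312×1/24 = 13.
cat         O        E   (O−E)²/E
ch 1       35       78    23.7051
ch 2       89       65     8.8615
ch 3       91       65    10.4000
ch 4       61       78     3.7051
ch 5       25       13    11.0769
ch 6       11       13     0.3077
Sum = 58.056

58.056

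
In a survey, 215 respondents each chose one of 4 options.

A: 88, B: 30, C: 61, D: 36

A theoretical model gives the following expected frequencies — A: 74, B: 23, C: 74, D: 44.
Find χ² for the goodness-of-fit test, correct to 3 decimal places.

cat         O        E   (O−E)²/E
A          88       74     2.6486
B          30       23     2.1304
C          61       74     2.2838
D          36       44     1.4545
Sum = 8.517

8.517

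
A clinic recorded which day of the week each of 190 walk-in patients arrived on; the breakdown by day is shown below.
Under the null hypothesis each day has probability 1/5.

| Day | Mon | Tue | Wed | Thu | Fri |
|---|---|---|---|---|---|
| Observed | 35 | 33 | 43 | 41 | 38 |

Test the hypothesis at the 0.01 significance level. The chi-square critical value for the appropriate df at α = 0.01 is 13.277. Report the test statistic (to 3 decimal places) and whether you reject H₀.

1.789; do not reject

Expected count for each of the 5 categories: 190/5 = 38.
cat         O        E   (O−E)²/E
Mon        35       38     0.2368
Tue        33       38     0.6579
Wed        43       38     0.6579
Thu        41       38     0.2368
Fri        38       38     0.0000
Sum = 1.789
df = 4. Since 1.789 < 13.277, we do not reject H₀.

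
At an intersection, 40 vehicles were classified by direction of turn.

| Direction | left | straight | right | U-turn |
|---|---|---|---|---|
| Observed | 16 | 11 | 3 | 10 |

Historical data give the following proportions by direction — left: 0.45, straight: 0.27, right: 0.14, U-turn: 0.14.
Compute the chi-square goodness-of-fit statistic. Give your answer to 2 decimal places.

4.89

Expected counts E_i = n·p_i: 40×0.45 = 18, 40×0.27 = 10.8, 40×0.14 = 5.6, 40×0.14 = 5.6.
χ² = (16−18)²/18 + (11−10.8)²/10.8 + (3−5.6)²/5.6 + (10−5.6)²/5.6
   = 0.222 + 0.004 + 1.207 + 3.457
Sum = 4.89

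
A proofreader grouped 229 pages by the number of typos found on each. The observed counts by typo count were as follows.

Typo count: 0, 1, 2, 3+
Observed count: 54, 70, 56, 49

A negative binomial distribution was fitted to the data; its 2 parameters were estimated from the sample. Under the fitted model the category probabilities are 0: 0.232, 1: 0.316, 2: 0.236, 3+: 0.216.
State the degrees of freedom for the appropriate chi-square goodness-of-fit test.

There are k = 4 categories and 2 parameters estimated from the data, so df = 4 − 1 − 2 = 1.

1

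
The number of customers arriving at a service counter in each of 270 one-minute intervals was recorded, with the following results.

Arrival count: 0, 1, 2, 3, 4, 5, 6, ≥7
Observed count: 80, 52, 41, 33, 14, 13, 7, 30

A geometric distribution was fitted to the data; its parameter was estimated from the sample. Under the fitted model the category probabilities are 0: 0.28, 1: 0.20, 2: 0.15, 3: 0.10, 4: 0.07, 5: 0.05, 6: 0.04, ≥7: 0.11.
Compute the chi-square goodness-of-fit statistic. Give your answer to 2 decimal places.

Expected counts E_i = n·p_i: 270×0.28 = 75.6, 270×0.20 = 54, 270×0.15 = 40.5, 270×0.10 = 27, 270×0.07 = 18.9, 270×0.05 = 13.5, 270×0.04 = 10.8, 270×0.11 = 29.7.
0: (80 − 75.6)²/75.6 = 19.36/75.6 = 0.256
1: (52 − 54)²/54 = 4/54 = 0.074
2: (41 − 40.5)²/40.5 = 0.25/40.5 = 0.006
3: (33 − 27)²/27 = 36/27 = 1.333
4: (14 − 18.9)²/18.9 = 24.01/18.9 = 1.270
5: (13 − 13.5)²/13.5 = 0.25/13.5 = 0.019
6: (7 − 10.8)²/10.8 = 14.44/10.8 = 1.337
≥7: (30 − 29.7)²/29.7 = 0.09/29.7 = 0.003
Sum = 4.30

4.30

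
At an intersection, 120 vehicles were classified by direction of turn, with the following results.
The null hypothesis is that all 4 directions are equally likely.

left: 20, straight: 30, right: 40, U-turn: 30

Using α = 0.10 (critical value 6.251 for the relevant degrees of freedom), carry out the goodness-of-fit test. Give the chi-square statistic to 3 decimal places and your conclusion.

6.667; reject

Under H₀ each category has probability 1/4, so each expected count is 120/4 = 30.
cat           O        E   (O−E)²/E
left         20       30     3.3333
straight     30       30     0.0000
right        40       30     3.3333
U-turn       30       30     0.0000
Sum = 6.667
df = 3. Since 6.667 > 6.251, we reject H₀.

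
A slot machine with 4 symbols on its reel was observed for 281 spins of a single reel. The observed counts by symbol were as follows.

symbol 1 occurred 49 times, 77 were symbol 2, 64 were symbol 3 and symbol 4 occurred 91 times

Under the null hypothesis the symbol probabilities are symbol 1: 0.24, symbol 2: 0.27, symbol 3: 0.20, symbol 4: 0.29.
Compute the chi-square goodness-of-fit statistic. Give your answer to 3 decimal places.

7.251

Expected counts E_i = n·p_i: 281×0.24 = 67.44, 281×0.27 = 75.87, 281×0.20 = 56.2, 281×0.29 = 81.49.
χ² = (49−67.44)²/67.44 + (77−75.87)²/75.87 + (64−56.2)²/56.2 + (91−81.49)²/81.49
   = 5.0420 + 0.0168 + 1.0826 + 1.1098
Sum = 7.251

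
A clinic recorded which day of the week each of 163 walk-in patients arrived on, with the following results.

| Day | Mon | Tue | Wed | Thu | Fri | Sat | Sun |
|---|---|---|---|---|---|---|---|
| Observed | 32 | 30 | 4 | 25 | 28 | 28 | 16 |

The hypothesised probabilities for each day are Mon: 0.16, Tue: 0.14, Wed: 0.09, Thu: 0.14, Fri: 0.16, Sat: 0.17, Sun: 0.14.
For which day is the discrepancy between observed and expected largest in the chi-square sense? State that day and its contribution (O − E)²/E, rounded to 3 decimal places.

Expected counts E_i = n·p_i: 163×0.16 = 26.08, 163×0.14 = 22.82, 163×0.09 = 14.67, 163×0.14 = 22.82, 163×0.16 = 26.08, 163×0.17 = 27.71, 163×0.14 = 22.82.
Mon: (32 − 26.08)²/26.08 = 35.0464/26.08 = 1.3438
Tue: (30 − 22.82)²/22.82 = 51.5524/22.82 = 2.2591
Wed: (4 − 14.67)²/14.67 = 113.8489/14.67 = 7.7607
Thu: (25 − 22.82)²/22.82 = 4.7524/22.82 = 0.2083
Fri: (28 − 26.08)²/26.08 = 3.6864/26.08 = 0.1413
Sat: (28 − 27.71)²/27.71 = 0.0841/27.71 = 0.0030
Sun: (16 − 22.82)²/22.82 = 46.5124/22.82 = 2.0382
The largest term is for Wed: 7.761.

Wed, 7.761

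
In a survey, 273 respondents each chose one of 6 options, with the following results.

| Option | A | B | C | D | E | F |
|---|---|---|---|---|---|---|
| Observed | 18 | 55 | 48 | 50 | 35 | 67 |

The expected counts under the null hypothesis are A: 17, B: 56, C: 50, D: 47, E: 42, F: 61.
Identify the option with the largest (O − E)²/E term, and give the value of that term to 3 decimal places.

E, 1.167

A: (18 − 17)²/17 = 1/17 = 0.0588
B: (55 − 56)²/56 = 1/56 = 0.0179
C: (48 − 50)²/50 = 4/50 = 0.0800
D: (50 − 47)²/47 = 9/47 = 0.1915
E: (35 − 42)²/42 = 49/42 = 1.1667
F: (67 − 61)²/61 = 36/61 = 0.5902
The largest term is for E: 1.167.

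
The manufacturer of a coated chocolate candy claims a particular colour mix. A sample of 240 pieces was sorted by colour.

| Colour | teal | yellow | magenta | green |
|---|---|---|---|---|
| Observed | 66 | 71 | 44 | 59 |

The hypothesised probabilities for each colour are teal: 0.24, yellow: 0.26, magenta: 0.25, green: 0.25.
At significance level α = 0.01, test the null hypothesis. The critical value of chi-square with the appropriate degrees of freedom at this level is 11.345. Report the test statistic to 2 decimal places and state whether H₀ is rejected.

6.69; do not reject

Expected counts E_i = n·p_i: 240×0.24 = 57.6, 240×0.26 = 62.4, 240×0.25 = 60, 240×0.25 = 60.
cat          O        E   (O−E)²/E
teal        66     57.6      1.225
yellow      71     62.4      1.185
magenta     44       60      4.267
green       59       60      0.017
Sum = 6.69
df = 3. Since 6.69 < 11.345, we do not reject H₀.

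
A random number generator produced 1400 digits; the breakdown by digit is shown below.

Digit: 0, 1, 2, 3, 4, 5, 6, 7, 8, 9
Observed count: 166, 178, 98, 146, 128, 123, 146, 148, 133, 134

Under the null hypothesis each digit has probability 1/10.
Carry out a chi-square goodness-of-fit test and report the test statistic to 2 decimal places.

32.41

Expected count for each of the 10 categories: 1400/10 = 140.
cat         O        E   (O−E)²/E
0         166      140      4.829
1         178      140     10.314
2          98      140     12.600
3         146      140      0.257
4         128      140      1.029
5         123      140      2.064
6         146      140      0.257
7         148      140      0.457
8         133      140      0.350
9         134      140      0.257
Sum = 32.41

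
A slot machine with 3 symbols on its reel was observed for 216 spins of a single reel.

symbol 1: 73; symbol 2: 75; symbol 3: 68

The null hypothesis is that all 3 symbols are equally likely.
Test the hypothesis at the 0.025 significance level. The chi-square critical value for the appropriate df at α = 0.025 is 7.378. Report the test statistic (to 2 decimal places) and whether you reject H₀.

0.36; do not reject

Expected count for each of the 3 categories: 216/3 = 72.
symbol 1: (73 − 72)²/72 = 1/72 = 0.014
symbol 2: (75 − 72)²/72 = 9/72 = 0.125
symbol 3: (68 − 72)²/72 = 16/72 = 0.222
Sum = 0.36
df = 2. Since 0.36 < 7.378, we do not reject H₀.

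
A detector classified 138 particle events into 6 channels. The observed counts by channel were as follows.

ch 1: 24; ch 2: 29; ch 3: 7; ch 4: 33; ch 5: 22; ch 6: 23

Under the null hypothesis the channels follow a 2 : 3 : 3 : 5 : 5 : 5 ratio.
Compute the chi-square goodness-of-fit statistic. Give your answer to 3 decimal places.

Ratio total = 23. Expected counts: 138×2/23 = 12, 138×3/23 = 18, 138×3/23 = 18, 138×5/23 = 30, 138×5/23 = 30, 138×5/23 = 30.
χ² = (24−12)²/12 + (29−18)²/18 + (7−18)²/18 + (33−30)²/30 + (22−30)²/30 + (23−30)²/30
   = 12.0000 + 6.7222 + 6.7222 + 0.3000 + 2.1333 + 1.6333
Sum = 29.511

29.511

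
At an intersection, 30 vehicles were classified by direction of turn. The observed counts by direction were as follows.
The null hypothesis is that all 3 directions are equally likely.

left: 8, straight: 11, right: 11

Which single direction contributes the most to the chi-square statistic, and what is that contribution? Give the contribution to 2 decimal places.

left, 0.40

Expected count for each of the 3 categories: 30/3 = 10.
left: (8 − 10)²/10 = 4/10 = 0.400
straight: (11 − 10)²/10 = 1/10 = 0.100
right: (11 − 10)²/10 = 1/10 = 0.100
The largest term is for left: 0.40.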